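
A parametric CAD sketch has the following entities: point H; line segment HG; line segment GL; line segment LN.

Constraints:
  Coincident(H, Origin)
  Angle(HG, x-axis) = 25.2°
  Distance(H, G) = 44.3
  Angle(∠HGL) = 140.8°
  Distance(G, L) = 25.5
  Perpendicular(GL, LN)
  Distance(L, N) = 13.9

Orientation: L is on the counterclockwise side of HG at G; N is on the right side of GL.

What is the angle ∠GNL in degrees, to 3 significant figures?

61.4°

H is at the origin; HG runs at 25.2° with length 44.3, so G = 44.3·(cos 25.2°, sin 25.2°) = (40.1, 18.9). ∠HGL = 140.8°, so GL runs at 25.2° + (180° − 140.8°) = 64.4° from the x-axis; with |GL| = 25.5, L = G + 25.5·(cos 64.4°, sin 64.4°) = (51.1, 41.9). GL ⟂ LN; with |LN| = 13.9 on the right of GL, N = L + 13.9·(0.902, -0.432) = (63.6, 35.9). Then cos ∠GNL = NG·NL / (|NG||NL|), giving 61.4°.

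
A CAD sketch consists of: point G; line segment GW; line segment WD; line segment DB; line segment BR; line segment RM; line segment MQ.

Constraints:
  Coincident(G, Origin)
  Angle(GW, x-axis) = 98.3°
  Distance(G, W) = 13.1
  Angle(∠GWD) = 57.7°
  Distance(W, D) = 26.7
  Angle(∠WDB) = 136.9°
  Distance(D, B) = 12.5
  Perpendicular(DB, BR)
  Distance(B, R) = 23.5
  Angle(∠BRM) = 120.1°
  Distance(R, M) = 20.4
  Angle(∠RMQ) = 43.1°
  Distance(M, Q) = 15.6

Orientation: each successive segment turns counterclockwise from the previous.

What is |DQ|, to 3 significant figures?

18.8

G is at the origin; GW runs at 98.3° with length 13.1, so W = (-1.89, 13.0). ∠GWD = 57.7° gives WD at -139° from the x-axis; with |WD| = 26.7, D = (-22.2, -4.41). ∠WDB = 136.9° gives DB at -96.3° from the x-axis; with |DB| = 12.5, B = (-23.5, -16.8). The perpendicularity gives BR at right angles to DB, so BR runs at -6.30°; with |BR| = 23.5, R = (-0.177, -19.4). ∠BRM = 120.1° gives RM at 53.6° from the x-axis; with |RM| = 20.4, M = (11.9, -3.00). ∠RMQ = 43.1° gives MQ at -170° from the x-axis; with |MQ| = 15.6, Q = (-3.41, -5.84). Then |DQ| = |Q − D| = 18.8.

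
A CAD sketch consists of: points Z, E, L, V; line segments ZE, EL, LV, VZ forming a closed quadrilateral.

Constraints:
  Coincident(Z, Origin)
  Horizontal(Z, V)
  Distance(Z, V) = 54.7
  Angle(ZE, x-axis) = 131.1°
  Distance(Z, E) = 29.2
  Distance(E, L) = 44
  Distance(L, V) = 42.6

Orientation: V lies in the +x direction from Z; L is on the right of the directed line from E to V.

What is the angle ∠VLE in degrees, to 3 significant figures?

126°

Checks: |EL| = 44.00 ✓; |LV| = 42.60 ✓.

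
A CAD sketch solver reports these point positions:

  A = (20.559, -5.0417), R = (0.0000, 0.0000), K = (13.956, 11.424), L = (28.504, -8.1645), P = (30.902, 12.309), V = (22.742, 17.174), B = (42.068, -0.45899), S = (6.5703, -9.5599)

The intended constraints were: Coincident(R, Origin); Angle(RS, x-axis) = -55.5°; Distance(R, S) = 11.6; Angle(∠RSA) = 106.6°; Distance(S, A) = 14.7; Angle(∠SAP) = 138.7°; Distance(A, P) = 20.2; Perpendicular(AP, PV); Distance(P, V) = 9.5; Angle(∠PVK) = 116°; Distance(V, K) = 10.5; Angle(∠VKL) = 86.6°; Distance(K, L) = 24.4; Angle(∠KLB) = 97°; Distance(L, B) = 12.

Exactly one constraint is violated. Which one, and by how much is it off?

Distance(L, B) = 12 — off by 3.60.

R = (0.00, 0.00) ✓; RS at -55.50° ✓; |RS| = 11.60 ✓; ∠RSA = 106.6° ✓; |SA| = 14.70 ✓; ∠SAP = 138.7° ✓; |AP| = 20.20 ✓; ∠(AP, PV) = 90.00° ✓; |PV| = 9.500 ✓; ∠PVK = 116.0° ✓; |VK| = 10.50 ✓; ∠VKL = 86.60° ✓; |KL| = 24.40 ✓; ∠KLB = 97.00° ✓; |LB| = 15.60 ✗.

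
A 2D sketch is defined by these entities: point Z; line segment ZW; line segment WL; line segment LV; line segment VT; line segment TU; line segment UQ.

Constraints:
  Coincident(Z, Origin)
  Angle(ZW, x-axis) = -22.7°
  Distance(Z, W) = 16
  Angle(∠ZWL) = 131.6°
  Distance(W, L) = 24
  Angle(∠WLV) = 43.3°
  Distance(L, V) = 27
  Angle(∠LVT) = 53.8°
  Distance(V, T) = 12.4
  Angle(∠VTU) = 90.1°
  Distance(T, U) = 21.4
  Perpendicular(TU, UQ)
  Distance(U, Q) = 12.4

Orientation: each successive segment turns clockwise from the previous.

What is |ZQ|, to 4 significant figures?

36.43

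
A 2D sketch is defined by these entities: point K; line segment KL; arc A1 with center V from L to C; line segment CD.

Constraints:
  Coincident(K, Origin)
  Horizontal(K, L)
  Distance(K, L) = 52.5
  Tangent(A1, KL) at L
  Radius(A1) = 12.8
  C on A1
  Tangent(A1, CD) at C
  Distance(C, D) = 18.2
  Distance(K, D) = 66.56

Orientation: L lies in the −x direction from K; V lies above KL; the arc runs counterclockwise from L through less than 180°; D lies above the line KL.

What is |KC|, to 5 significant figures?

48.929

Checks: K = (0.00, 0.00) ✓; |KL| = 52.50 ✓; |VC| = 12.80 ✓; ∠(VC, CD) = 90.00° ✓; |CD| = 18.20 ✓; |KD| = 66.56 ✓.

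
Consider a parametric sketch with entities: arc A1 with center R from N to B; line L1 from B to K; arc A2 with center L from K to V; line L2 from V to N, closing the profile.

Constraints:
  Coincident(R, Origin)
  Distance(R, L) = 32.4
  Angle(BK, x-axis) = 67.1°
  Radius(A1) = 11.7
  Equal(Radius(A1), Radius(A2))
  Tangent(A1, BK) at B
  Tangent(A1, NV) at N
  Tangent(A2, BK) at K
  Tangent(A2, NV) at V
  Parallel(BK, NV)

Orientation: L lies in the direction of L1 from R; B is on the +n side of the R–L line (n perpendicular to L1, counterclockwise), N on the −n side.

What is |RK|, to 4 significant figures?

34.45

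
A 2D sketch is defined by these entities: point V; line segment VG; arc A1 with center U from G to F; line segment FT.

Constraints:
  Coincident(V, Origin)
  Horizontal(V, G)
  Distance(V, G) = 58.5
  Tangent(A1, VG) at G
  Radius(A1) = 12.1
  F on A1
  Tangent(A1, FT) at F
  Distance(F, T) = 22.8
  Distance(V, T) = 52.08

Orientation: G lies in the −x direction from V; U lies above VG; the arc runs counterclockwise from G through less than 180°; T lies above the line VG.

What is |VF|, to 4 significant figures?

47.64

V is at the origin; V and G share the same y with |VG| = 58.5 and G on the −x side, so G = (-58.50, 0.000). Since A1 is tangent to VG there, UG ⟂ VG, so U = G + (0, 12.1) = (-58.50, 12.10). Since UF ⟂ FT (tangency), |UT| = √(12.1² + 22.8²) = 25.81 regardless of where F sits on A1. So T lies on both circle(V, 52.08) and circle(U, 25.81); the above-VG intersection is T = (-41.47, 31.50). F is the foot of the tangent from T: F = (-46.73, 9.313).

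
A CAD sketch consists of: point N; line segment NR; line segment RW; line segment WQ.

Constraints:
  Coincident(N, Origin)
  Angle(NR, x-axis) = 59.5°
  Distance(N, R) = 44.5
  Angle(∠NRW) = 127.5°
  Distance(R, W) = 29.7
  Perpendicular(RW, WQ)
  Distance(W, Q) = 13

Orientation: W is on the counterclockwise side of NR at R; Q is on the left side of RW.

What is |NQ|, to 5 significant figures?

61.013

N is at the origin; NR runs at 59.5° with length 44.5, so R = 44.5·(cos 59.5°, sin 59.5°) = (22.585, 38.342). ∠NRW = 127.5°, so RW runs at 59.5° + (180° − 127.5°) = 112.00° from the x-axis; with |RW| = 29.7, W = R + 29.7·(cos 112.00°, sin 112.00°) = (11.460, 65.880). RW is perpendicular to WQ; with |WQ| = 13.0 on the left of RW, Q = W + 13.0·(-0.92718, -0.37461) = (-0.59375, 61.010). Then |NQ| = |Q − N| = 61.013.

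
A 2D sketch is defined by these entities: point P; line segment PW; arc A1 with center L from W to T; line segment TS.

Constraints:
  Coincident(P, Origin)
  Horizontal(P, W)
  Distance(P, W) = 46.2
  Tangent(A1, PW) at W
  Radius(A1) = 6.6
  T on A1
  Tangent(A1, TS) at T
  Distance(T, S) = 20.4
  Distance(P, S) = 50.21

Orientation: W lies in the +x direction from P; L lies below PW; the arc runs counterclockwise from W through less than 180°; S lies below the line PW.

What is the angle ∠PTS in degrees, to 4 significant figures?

106.9°

P is at the origin; PW is horizontal with |PW| = 46.2 and W on the +x side, so W = (46.20, 0.000). The tangent condition forces LW to be normal to PW, so L = W + (0, -6.6) = (46.20, -6.600). Since LT ⟂ TS (tangency), |LS| = √(6.6² + 20.4²) = 21.44 regardless of where T sits on A1. So S lies on both circle(P, 50.21) and circle(L, 21.44); the below-PW intersection is S = (41.94, -27.61). T is the foot of the tangent from S: T = (39.64, -7.342).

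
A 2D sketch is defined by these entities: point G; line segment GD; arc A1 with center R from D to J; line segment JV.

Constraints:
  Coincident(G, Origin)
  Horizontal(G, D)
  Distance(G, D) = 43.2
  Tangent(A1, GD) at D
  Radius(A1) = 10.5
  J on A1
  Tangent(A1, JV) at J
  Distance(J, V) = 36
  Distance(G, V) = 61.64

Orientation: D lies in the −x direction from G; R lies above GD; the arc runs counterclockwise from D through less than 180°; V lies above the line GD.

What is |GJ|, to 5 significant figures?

35.074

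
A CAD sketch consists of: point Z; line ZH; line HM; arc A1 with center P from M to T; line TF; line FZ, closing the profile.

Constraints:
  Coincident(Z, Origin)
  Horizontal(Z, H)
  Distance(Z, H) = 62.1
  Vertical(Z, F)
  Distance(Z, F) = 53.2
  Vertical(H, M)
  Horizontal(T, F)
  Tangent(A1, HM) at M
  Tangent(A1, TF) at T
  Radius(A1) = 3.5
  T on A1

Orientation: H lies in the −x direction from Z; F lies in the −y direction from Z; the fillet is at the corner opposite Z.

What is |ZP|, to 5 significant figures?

76.838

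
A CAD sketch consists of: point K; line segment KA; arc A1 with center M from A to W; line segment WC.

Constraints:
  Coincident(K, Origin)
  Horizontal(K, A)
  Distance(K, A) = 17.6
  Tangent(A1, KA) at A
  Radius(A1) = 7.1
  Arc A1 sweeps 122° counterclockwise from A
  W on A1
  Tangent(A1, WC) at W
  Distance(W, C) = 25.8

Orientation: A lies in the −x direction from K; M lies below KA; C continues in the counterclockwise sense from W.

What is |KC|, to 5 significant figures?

34.220

K is at the origin; K and A share the same y with |KA| = 17.6 and A on the −x side, so A = (-17.600, 0.0000). Tangency of A1 to KA means the radius MA is perpendicular to KA, so M = A + (0, -7.1) = (-17.600, -7.1000). On A1, A sits at bearing 90° from M; a 122° counterclockwise sweep puts W at bearing 212°, so W = M + 7.1·(cos 212°, sin 212°) = (-23.621, -10.862). A1 meets WC tangentially, so MW is at right angles to WC, so WC runs along (−sin 212°, cos 212°); with |WC| = 25.8, C = (-9.9492, -32.742). Then |KC| = |C − K| = 34.220.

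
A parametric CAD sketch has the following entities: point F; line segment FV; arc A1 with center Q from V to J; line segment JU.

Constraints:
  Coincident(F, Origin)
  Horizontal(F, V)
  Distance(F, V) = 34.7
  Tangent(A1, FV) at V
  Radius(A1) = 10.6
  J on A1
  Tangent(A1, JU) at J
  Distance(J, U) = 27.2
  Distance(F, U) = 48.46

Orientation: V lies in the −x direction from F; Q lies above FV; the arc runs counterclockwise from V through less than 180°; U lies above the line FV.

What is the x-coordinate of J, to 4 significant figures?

-24.24

Checks: |QJ| = 10.60 ✓; ∠(QJ, JU) = 90.00° ✓; |JU| = 27.20 ✓; |FU| = 48.46 ✓.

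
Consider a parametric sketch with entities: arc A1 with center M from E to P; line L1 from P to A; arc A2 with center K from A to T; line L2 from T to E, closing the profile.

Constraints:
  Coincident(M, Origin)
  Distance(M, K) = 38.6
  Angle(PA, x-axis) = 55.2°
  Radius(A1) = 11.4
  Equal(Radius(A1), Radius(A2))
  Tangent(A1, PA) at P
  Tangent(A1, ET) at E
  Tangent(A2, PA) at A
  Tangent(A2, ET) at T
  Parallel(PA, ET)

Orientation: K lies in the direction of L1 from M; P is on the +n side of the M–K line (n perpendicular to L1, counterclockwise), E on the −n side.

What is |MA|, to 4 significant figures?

40.25

The slot axis is L1's direction at 55.2°, so u = (cos 55.2°, sin 55.2°) = (0.5707, 0.8211) and n = (−sin 55.2°, cos 55.2°) = (-0.8211, 0.5707). M is at the origin and K lies 38.6 along u from M, so K = 38.6·u = (22.03, 31.70). Tangency of A1 to both parallel lines with radius 11.4 puts P and E at M ± 11.4·n: P = (-9.361, 6.506), E = (9.361, -6.506). Equal radii place A and T the same way about K: A = K + 11.4·n = (12.67, 38.20), T = K − 11.4·n = (31.39, 25.19). Then |MA| = |A − M| = 40.25.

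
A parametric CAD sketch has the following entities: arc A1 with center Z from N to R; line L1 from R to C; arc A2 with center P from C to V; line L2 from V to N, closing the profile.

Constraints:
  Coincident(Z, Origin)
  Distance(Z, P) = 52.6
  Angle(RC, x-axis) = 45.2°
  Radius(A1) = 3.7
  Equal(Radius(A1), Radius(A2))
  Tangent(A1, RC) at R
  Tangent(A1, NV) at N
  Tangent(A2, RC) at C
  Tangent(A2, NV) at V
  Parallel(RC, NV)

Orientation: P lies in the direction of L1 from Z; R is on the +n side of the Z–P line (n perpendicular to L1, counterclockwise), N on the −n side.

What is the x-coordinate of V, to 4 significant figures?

39.69

Tangency of A1 to both parallel lines with radius 3.7 puts R and N at Z ± 3.7·n: R = (-2.625, 2.607), N = (2.625, -2.607). Equal radii place C and V the same way about P: C = P + 3.7·n = (34.44, 39.93), V = P − 3.7·n = (39.69, 34.72). So V.x = 39.69.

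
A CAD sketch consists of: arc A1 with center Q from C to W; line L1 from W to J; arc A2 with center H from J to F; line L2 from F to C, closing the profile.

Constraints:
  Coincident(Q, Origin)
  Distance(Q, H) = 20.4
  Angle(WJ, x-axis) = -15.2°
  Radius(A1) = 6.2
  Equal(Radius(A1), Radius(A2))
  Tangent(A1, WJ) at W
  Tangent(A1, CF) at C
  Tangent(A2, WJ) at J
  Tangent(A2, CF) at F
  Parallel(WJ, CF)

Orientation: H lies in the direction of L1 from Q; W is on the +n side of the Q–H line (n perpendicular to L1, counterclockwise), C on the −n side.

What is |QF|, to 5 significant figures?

21.321

Tangency of A1 to both parallel lines with radius 6.2 puts W and C at Q ± 6.2·n: W = (1.6256, 5.9831), C = (-1.6256, -5.9831). Equal radii place J and F the same way about H: J = H + 6.2·n = (21.312, 0.63444), F = H − 6.2·n = (18.061, -11.332). Then |QF| = |F − Q| = 21.321.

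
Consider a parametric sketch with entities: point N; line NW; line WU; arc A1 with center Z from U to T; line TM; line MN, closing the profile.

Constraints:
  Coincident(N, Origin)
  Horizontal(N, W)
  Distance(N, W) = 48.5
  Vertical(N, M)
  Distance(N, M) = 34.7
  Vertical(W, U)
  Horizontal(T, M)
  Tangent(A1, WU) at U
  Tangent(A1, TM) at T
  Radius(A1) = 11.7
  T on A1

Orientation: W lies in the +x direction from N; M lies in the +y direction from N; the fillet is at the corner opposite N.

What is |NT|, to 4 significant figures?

50.58

N is at the origin; NW is horizontal with |NW| = 48.5 and W on the +x side, so W = (48.50, 0.000). NM is vertical with |NM| = 34.7 and M on the +y side, so M = (0.000, 34.70). The virtual corner opposite N is at (48.50, 34.70). Tangency of A1 to WU means the radius ZU is perpendicular to WU and the tangent condition forces ZT to be normal to TM, with radius 11.7, so the center Z sits 11.7 in from both sides at Z = (36.80, 23.00). That places the tangent points at U = (48.50, 23.00) on WU and T = (36.80, 34.70) on TM. Then |NT| = |T − N| = 50.58.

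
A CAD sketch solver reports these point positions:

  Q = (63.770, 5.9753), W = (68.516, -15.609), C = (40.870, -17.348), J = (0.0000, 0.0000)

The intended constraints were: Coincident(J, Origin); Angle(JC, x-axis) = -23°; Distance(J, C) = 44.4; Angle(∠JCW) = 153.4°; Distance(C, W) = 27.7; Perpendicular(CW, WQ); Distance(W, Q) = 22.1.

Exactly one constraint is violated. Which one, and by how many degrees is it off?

Perpendicular(CW, WQ) — off by 8.80°.

J = (0.00, 0.00) ✓; JC at -23.00° ✓; |JC| = 44.40 ✓; ∠JCW = 153.4° ✓; |CW| = 27.70 ✓; ∠(CW, WQ) = 98.80° ✗; |WQ| = 22.10 ✓.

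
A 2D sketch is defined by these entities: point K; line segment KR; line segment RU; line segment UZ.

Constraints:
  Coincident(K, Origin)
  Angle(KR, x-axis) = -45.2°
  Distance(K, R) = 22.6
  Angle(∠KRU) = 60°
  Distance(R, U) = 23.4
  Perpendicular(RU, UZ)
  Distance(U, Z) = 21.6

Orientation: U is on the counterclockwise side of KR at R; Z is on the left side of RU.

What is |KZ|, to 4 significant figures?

12.27

K is at the origin; KR runs at -45.2° with length 22.6, so R = 22.6·(cos -45.2°, sin -45.2°) = (15.92, -16.04). ∠KRU = 60.0°, so RU runs at -45.2° + (180° − 60.0°) = 74.80° from the x-axis; with |RU| = 23.4, U = R + 23.4·(cos 74.80°, sin 74.80°) = (22.06, 6.545). RU ⟂ UZ; with |UZ| = 21.6 on the left of RU, Z = U + 21.6·(-0.9650, 0.2622) = (1.216, 12.21). Then |KZ| = |Z − K| = 12.27.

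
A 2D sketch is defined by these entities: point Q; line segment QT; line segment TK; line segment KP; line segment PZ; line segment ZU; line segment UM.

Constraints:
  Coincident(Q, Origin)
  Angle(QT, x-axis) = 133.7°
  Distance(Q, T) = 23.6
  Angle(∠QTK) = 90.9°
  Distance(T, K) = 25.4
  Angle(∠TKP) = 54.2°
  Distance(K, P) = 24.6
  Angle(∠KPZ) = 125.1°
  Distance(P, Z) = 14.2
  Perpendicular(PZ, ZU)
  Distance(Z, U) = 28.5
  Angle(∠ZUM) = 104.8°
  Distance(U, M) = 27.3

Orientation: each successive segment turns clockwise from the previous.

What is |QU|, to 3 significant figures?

32.4

∠KPZ = 125.1° gives PZ at -136° from the x-axis; with |PZ| = 14.2, Z = (-4.69, 0.740). PZ is perpendicular to ZU, so ZU runs at 134°; with |ZU| = 28.5, U = (-24.4, 21.3). Then |QU| = |U − Q| = 32.4.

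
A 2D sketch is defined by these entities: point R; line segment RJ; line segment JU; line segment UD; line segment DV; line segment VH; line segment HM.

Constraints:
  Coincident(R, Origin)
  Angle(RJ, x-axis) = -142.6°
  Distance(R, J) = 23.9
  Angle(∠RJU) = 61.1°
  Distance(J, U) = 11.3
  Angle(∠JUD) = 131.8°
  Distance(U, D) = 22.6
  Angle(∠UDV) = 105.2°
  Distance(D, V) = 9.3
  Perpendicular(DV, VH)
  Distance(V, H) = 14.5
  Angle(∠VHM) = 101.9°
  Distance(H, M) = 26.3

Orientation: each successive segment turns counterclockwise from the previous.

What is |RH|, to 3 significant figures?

4.82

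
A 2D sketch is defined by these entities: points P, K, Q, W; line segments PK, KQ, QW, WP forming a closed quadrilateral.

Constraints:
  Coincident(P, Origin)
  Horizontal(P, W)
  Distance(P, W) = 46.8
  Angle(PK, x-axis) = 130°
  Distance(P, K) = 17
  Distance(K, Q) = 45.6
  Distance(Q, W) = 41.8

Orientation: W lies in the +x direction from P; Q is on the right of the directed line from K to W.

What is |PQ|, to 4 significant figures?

28.83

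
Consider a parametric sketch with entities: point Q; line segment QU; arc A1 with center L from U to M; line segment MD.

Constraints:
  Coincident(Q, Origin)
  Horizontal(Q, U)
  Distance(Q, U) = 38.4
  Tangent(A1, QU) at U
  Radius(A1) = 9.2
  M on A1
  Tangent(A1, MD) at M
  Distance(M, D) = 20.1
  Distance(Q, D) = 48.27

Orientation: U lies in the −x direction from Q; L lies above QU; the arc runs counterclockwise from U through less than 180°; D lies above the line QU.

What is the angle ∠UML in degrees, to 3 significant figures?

34.8°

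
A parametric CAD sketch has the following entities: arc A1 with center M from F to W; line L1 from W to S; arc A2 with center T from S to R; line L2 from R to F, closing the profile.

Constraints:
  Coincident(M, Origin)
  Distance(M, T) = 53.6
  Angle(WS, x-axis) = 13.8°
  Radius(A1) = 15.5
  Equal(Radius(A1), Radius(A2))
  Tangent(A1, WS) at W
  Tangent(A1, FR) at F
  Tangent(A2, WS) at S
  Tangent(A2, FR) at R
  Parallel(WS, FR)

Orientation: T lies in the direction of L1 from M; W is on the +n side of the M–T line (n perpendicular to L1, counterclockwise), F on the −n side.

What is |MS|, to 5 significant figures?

55.796

Tangency of A1 to both parallel lines with radius 15.5 puts W and F at M ± 15.5·n: W = (-3.6973, 15.053), F = (3.6973, -15.053). Equal radii place S and R the same way about T: S = T + 15.5·n = (48.356, 27.838), R = T − 15.5·n = (55.750, -2.2672). Then |MS| = |S − M| = 55.796.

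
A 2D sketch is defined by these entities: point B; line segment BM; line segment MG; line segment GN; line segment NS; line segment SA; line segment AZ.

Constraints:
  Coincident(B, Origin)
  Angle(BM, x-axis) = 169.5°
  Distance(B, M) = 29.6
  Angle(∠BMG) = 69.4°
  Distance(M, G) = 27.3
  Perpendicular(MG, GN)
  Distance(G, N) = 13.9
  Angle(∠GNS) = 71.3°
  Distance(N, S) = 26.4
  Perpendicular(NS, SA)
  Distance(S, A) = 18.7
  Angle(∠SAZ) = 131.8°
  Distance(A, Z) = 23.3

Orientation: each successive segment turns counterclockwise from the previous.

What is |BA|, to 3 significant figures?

40.0

B is at the origin; BM runs at 169.5° with length 29.6, so M = (-29.1, 5.39). ∠BMG = 69.4° gives MG at -79.9° from the x-axis; with |MG| = 27.3, G = (-24.3, -21.5). MG ⟂ GN, so GN runs at 10.1°; with |GN| = 13.9, N = (-10.6, -19.0). ∠GNS = 71.3° gives NS at 119° from the x-axis; with |NS| = 26.4, S = (-23.4, 4.09). NS is perpendicular to SA, so SA runs at -151°; with |SA| = 18.7, A = (-39.7, -4.92). Then |BA| = |A − B| = 40.0.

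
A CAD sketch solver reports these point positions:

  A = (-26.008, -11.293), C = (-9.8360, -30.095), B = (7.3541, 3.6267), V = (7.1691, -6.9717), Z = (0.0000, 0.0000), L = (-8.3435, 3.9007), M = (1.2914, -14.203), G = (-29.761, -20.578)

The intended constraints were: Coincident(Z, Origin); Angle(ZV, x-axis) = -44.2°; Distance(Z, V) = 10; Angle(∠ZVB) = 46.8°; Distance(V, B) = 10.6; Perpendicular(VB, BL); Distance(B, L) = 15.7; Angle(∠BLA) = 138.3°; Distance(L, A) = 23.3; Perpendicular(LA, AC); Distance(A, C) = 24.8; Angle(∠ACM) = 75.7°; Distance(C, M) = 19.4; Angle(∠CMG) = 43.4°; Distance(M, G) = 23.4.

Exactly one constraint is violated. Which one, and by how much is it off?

Distance(M, G) = 23.4 — off by 8.30.

Z = (0.00, 0.00) ✓; ZV at -44.20° ✓; |ZV| = 10.00 ✓; ∠ZVB = 46.80° ✓; |VB| = 10.60 ✓; ∠(VB, BL) = 90.00° ✓; |BL| = 15.70 ✓; ∠BLA = 138.3° ✓; |LA| = 23.30 ✓; ∠(LA, AC) = 90.00° ✓; |AC| = 24.80 ✓; ∠ACM = 75.70° ✓; |CM| = 19.40 ✓; ∠CMG = 43.40° ✓; |MG| = 31.70 ✗.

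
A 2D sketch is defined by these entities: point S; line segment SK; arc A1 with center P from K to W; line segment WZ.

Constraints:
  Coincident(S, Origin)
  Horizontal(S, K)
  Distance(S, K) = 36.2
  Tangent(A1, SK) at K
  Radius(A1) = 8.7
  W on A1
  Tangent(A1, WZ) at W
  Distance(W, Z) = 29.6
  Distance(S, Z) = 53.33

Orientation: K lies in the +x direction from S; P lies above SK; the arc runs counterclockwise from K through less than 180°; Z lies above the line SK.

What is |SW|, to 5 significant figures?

45.916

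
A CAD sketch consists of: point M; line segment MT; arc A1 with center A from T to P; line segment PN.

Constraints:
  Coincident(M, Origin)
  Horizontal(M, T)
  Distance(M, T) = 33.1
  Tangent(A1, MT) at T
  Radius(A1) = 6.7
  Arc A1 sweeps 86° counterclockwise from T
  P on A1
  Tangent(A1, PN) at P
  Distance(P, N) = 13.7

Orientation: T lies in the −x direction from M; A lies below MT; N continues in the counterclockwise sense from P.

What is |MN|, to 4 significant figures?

45.34

M is at the origin; MT is horizontal with |MT| = 33.1 and T on the −x side, so T = (-33.10, 0.000). Since A1 is tangent to MT there, AT ⟂ MT, so A = T + (0, -6.7) = (-33.10, -6.700). On A1, T sits at bearing 90° from A; an 86° counterclockwise sweep puts P at bearing 176°, so P = A + 6.7·(cos 176°, sin 176°) = (-39.78, -6.233). A1 meets PN tangentially, so AP is at right angles to PN, so PN runs along (−sin 176°, cos 176°); with |PN| = 13.7, N = (-40.74, -19.90). Then |MN| = |N − M| = 45.34.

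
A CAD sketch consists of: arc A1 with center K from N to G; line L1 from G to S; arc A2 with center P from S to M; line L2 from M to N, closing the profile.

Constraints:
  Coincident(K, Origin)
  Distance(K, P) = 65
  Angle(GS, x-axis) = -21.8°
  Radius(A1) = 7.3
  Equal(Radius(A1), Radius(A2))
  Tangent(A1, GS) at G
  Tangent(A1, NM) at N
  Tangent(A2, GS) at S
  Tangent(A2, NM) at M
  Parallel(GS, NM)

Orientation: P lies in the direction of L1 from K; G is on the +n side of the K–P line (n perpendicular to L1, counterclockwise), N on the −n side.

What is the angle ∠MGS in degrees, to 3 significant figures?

12.7°

The slot axis is L1's direction at -21.8°, so u = (cos -21.8°, sin -21.8°) = (0.928, -0.371) and n = (−sin -21.8°, cos -21.8°) = (0.371, 0.928). K is at the origin and P lies 65.0 along u from K, so P = 65.0·u = (60.4, -24.1). Tangency of A1 to both parallel lines with radius 7.3 puts G and N at K ± 7.3·n: G = (2.71, 6.78), N = (-2.71, -6.78). Equal radii place S and M the same way about P: S = P + 7.3·n = (63.1, -17.4), M = P − 7.3·n = (57.6, -30.9). Then cos ∠MGS = GM·GS / (|GM||GS|), giving 12.7°.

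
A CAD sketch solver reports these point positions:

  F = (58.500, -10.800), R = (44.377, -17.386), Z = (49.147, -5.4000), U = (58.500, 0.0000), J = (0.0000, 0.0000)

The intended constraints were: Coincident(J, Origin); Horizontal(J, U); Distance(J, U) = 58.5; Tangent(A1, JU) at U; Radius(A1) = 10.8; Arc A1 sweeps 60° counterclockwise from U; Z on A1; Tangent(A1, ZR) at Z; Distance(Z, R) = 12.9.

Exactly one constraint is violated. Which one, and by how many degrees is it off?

Tangent(A1, ZR) at Z — off by 8.30°.

J = (0.00, 0.00) ✓; J.y = 0.00, U.y = 0.00 ✓; |JU| = 58.50 ✓; ∠(FU, UJ) = 90.00° ✓; |FU| = 10.80 ✓; bearing(F→Z) − bearing(F→U) = 60.00° ✓; |FZ| = 10.80 ✓; ∠(FZ, ZR) = 81.70° ✗; |ZR| = 12.90 ✓.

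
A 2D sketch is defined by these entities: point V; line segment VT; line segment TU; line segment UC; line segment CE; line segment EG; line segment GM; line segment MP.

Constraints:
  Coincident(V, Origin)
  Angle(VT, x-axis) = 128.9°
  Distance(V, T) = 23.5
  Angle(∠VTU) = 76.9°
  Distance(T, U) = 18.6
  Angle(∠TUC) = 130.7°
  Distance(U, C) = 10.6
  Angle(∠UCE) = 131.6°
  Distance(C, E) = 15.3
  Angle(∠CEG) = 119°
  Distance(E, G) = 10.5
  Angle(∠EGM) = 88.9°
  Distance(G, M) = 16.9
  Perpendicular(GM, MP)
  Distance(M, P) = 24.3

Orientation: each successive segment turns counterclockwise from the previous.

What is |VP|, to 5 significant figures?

32.348

∠EGM = 88.9° gives GM at 121.80° from the x-axis; with |GM| = 16.9, M = (-10.799, 5.2418). The perpendicularity gives MP at right angles to GM, so MP runs at -148.20°; with |MP| = 24.3, P = (-31.451, -7.5632). Then |VP| = |P − V| = 32.348.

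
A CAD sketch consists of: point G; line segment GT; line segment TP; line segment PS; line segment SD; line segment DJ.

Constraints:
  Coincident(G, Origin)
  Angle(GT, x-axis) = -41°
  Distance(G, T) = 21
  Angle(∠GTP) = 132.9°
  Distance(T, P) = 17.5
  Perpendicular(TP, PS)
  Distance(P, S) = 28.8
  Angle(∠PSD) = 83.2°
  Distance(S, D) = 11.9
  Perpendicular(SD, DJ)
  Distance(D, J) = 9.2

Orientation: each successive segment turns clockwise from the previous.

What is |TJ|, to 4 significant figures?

19.47

∠PSD = 83.2° gives SD at 85.10° from the x-axis; with |SD| = 11.9, D = (-11.34, -20.37). The perpendicularity gives DJ at right angles to SD, so DJ runs at -4.900°; with |DJ| = 9.2, J = (-2.172, -21.15). Then |TJ| = |J − T| = 19.47.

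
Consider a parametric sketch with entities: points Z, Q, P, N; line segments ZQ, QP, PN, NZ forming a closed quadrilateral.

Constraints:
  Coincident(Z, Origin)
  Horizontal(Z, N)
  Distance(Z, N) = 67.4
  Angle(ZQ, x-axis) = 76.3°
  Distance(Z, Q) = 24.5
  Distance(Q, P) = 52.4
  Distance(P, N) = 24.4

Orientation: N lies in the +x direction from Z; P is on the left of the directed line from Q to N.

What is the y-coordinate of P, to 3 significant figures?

22.6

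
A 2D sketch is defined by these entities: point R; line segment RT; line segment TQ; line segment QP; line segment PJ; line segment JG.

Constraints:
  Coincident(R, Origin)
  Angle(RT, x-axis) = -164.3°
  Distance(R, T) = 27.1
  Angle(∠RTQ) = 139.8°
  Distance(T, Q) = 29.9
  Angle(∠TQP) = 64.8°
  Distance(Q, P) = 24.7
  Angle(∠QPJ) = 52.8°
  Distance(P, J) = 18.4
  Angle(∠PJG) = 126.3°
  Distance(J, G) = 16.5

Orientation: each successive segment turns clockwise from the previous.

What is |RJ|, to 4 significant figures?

33.57

R is at the origin; RT runs at -164.3° with length 27.1, so T = (-26.09, -7.333). ∠RTQ = 139.8° gives TQ at 155.5° from the x-axis; with |TQ| = 29.9, Q = (-53.30, 5.066). ∠TQP = 64.8° gives QP at 40.30° from the x-axis; with |QP| = 24.7, P = (-34.46, 21.04). ∠QPJ = 52.8° gives PJ at -86.90° from the x-axis; with |PJ| = 18.4, J = (-33.46, 2.669). Then |RJ| = |J − R| = 33.57.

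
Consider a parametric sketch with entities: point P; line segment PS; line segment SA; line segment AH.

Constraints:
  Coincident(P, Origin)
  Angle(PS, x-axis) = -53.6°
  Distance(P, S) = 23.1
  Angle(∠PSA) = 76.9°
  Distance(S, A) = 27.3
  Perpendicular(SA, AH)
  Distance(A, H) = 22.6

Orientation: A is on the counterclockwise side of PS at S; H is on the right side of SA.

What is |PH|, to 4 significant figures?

50.21

P is at the origin; PS runs at -53.6° with length 23.1, so S = 23.1·(cos -53.6°, sin -53.6°) = (13.71, -18.59). ∠PSA = 76.9°, so SA runs at -53.6° + (180° − 76.9°) = 49.50° from the x-axis; with |SA| = 27.3, A = S + 27.3·(cos 49.50°, sin 49.50°) = (31.44, 2.166). SA is perpendicular to AH; with |AH| = 22.6 on the right of SA, H = A + 22.6·(0.7604, -0.6494) = (48.62, -12.51). Then |PH| = |H − P| = 50.21.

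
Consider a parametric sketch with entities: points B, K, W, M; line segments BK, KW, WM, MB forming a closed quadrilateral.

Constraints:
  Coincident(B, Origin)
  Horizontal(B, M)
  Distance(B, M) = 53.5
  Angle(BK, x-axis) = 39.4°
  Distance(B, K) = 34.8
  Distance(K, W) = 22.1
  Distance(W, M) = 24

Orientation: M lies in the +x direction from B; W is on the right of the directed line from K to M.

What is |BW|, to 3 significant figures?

29.5

Checks: |KW| = 22.10 ✓; |WM| = 24.00 ✓.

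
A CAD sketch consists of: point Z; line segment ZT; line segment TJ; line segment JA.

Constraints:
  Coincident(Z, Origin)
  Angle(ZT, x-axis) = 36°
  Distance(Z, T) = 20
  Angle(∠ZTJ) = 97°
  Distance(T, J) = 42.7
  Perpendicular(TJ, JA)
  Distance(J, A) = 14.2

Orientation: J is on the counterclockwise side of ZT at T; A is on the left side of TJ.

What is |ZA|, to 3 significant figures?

45.5

Z is at the origin; ZT runs at 36.0° with length 20.0, so T = 20.0·(cos 36.0°, sin 36.0°) = (16.2, 11.8). ∠ZTJ = 97.0°, so TJ runs at 36.0° + (180° − 97.0°) = 119° from the x-axis; with |TJ| = 42.7, J = T + 42.7·(cos 119°, sin 119°) = (-4.52, 49.1). TJ ⟂ JA; with |JA| = 14.2 on the left of TJ, A = J + 14.2·(-0.875, -0.485) = (-16.9, 42.2). Then |ZA| = |A − Z| = 45.5.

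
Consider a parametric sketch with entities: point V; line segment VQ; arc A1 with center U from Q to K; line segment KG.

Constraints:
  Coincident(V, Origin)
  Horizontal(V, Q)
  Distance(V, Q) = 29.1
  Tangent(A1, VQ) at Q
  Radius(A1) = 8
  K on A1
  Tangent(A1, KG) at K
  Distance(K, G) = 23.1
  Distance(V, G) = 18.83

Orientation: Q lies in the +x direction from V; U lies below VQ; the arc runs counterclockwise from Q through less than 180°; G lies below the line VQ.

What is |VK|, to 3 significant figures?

23.8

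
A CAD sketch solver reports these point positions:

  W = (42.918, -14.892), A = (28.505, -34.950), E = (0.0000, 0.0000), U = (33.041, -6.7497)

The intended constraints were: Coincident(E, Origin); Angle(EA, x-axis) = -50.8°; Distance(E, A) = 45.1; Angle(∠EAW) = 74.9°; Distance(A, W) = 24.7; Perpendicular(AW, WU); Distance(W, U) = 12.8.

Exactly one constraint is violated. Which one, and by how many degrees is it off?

Perpendicular(AW, WU) — off by 3.80°.

E = (0.00, 0.00) ✓; EA at -50.80° ✓; |EA| = 45.10 ✓; ∠EAW = 74.90° ✓; |AW| = 24.70 ✓; ∠(AW, WU) = 86.20° ✗; |WU| = 12.80 ✓.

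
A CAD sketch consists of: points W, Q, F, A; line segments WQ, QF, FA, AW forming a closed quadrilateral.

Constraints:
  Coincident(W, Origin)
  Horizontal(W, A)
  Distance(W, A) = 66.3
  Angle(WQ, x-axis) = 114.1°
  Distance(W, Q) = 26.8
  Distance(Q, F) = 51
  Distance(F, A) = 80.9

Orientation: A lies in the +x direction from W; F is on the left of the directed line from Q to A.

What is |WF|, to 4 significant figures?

68.40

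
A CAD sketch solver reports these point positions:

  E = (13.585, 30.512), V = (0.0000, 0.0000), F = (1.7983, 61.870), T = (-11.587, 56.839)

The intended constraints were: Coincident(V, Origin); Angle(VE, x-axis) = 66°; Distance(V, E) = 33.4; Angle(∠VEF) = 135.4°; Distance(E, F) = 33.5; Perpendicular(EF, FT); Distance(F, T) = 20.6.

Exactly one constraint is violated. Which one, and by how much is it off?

Distance(F, T) = 20.6 — off by 6.30.

V = (0.00, 0.00) ✓; VE at 66.00° ✓; |VE| = 33.40 ✓; ∠VEF = 135.4° ✓; |EF| = 33.50 ✓; ∠(EF, FT) = 90.00° ✓; |FT| = 14.30 ✗.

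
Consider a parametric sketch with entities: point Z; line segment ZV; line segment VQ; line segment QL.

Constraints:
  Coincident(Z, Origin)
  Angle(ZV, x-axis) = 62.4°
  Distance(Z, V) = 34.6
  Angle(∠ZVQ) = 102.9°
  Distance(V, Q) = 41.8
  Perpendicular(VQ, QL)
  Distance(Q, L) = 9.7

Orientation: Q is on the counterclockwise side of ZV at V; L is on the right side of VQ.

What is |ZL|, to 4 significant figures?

65.87

Z is at the origin; ZV runs at 62.4° with length 34.6, so V = 34.6·(cos 62.4°, sin 62.4°) = (16.03, 30.66). ∠ZVQ = 102.9°, so VQ runs at 62.4° + (180° − 102.9°) = 139.5° from the x-axis; with |VQ| = 41.8, Q = V + 41.8·(cos 139.5°, sin 139.5°) = (-15.75, 57.81). The perpendicularity gives QL at right angles to VQ; with |QL| = 9.7 on the right of VQ, L = Q + 9.7·(0.6494, 0.7604) = (-9.455, 65.19). Then |ZL| = |L − Z| = 65.87.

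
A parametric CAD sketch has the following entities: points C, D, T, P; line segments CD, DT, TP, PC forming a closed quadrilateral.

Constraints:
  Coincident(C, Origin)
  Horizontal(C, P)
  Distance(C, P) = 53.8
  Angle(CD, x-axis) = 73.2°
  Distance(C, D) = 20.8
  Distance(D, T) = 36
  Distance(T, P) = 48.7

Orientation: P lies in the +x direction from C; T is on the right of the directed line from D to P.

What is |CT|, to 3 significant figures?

17.8

Checks: |DT| = 36.00 ✓; |TP| = 48.70 ✓.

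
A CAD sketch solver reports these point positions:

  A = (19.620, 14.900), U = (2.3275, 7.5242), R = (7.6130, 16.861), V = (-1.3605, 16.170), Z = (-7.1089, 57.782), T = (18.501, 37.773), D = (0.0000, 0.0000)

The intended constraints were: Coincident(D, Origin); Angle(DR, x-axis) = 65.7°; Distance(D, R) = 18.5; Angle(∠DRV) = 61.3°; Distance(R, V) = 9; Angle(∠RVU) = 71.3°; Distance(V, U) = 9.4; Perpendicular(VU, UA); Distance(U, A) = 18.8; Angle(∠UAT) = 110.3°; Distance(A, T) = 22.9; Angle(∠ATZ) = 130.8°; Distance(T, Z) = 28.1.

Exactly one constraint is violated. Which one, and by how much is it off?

Distance(T, Z) = 28.1 — off by 4.40.

D = (0.00, 0.00) ✓; DR at 65.70° ✓; |DR| = 18.50 ✓; ∠DRV = 61.30° ✓; |RV| = 9.000 ✓; ∠RVU = 71.30° ✓; |VU| = 9.400 ✓; ∠(VU, UA) = 90.00° ✓; |UA| = 18.80 ✓; ∠UAT = 110.3° ✓; |AT| = 22.90 ✓; ∠ATZ = 130.8° ✓; |TZ| = 32.50 ✗.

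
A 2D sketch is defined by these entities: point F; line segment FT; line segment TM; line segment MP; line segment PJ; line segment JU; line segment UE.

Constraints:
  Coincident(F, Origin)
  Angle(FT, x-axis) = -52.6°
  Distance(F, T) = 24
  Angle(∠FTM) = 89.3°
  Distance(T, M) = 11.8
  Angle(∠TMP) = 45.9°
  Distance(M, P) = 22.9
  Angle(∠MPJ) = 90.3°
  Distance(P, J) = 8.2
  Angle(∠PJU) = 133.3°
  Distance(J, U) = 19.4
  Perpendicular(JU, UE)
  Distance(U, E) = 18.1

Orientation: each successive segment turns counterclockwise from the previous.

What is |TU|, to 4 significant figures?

13.12

∠MPJ = 90.3° gives PJ at -98.10° from the x-axis; with |PJ| = 8.2, J = (0.01934, -16.80). ∠PJU = 133.3° gives JU at -51.40° from the x-axis; with |JU| = 19.4, U = (12.12, -31.96). Then |TU| = |U − T| = 13.12.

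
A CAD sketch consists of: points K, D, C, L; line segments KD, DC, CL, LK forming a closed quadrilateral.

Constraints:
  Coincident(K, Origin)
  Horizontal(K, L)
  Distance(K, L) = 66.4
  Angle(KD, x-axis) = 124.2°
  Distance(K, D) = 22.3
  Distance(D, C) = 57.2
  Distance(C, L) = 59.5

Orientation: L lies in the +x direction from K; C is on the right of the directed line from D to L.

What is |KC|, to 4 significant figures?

35.01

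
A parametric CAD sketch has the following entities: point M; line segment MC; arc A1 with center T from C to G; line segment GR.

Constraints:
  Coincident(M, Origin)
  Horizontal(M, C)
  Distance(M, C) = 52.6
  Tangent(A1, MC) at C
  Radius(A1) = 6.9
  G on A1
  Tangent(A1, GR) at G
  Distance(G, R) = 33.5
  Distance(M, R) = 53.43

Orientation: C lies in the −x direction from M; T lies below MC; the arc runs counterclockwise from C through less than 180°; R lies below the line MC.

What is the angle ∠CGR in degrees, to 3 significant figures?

116°

Checks: |TC| = 6.900 ✓; |TG| = 6.900 ✓; ∠(TG, GR) = 90.00° ✓; |GR| = 33.50 ✓; |MR| = 53.43 ✓.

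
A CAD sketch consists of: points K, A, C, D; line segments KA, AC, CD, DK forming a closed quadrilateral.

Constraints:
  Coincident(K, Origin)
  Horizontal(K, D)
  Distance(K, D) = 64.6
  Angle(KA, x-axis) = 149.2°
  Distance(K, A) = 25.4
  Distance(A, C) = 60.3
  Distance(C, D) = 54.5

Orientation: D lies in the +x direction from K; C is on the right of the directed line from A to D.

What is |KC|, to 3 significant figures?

36.5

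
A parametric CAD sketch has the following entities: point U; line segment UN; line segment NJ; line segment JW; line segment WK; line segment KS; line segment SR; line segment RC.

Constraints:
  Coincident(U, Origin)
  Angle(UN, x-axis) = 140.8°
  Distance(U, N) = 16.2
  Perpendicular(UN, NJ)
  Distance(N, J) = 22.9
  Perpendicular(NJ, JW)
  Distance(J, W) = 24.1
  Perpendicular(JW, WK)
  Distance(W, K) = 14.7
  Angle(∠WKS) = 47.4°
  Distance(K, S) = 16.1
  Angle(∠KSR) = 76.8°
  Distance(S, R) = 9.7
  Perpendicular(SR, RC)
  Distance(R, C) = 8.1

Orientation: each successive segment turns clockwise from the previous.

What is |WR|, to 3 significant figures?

4.17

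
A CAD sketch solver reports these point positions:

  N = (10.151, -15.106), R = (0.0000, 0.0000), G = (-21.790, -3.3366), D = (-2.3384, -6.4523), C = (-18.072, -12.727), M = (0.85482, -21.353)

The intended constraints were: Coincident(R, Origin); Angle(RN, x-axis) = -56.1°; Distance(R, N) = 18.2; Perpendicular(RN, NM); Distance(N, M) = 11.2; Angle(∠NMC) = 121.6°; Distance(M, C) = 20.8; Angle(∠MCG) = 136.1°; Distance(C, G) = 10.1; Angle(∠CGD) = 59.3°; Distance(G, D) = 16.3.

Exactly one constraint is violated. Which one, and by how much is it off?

Distance(G, D) = 16.3 — off by 3.40.

R = (0.00, 0.00) ✓; RN at -56.10° ✓; |RN| = 18.20 ✓; ∠(RN, NM) = 90.00° ✓; |NM| = 11.20 ✓; ∠NMC = 121.6° ✓; |MC| = 20.80 ✓; ∠MCG = 136.1° ✓; |CG| = 10.10 ✓; ∠CGD = 59.30° ✓; |GD| = 19.70 ✗.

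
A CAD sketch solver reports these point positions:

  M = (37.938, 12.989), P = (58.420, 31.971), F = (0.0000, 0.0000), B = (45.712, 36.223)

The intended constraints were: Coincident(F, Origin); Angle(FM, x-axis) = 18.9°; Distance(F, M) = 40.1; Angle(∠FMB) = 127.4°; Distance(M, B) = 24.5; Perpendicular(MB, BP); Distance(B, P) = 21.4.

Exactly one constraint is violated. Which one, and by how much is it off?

Distance(B, P) = 21.4 — off by 8.00.

F = (0.00, 0.00) ✓; FM at 18.90° ✓; |FM| = 40.10 ✓; ∠FMB = 127.4° ✓; |MB| = 24.50 ✓; ∠(MB, BP) = 90.00° ✓; |BP| = 13.40 ✗.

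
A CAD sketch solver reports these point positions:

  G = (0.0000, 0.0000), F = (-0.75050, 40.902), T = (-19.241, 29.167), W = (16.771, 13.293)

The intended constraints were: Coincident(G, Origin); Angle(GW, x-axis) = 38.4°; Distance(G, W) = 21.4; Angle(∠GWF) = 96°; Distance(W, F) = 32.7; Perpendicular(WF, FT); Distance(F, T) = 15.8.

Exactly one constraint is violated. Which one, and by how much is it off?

Distance(F, T) = 15.8 — off by 6.10.

G = (0.00, 0.00) ✓; GW at 38.40° ✓; |GW| = 21.40 ✓; ∠GWF = 96.00° ✓; |WF| = 32.70 ✓; ∠(WF, FT) = 90.00° ✓; |FT| = 21.90 ✗.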